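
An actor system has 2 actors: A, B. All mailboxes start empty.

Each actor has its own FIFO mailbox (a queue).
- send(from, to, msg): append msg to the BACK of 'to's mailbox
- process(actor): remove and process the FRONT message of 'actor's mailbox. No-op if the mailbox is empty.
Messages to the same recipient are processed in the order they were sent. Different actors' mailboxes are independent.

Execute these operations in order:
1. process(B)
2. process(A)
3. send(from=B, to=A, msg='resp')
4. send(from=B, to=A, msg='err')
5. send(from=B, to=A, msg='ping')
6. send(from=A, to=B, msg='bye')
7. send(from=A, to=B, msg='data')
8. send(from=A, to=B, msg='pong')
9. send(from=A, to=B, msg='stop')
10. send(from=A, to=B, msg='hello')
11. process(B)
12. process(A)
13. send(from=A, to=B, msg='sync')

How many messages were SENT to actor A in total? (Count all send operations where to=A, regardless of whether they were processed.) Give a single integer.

Answer: 3

Derivation:
After 1 (process(B)): A:[] B:[]
After 2 (process(A)): A:[] B:[]
After 3 (send(from=B, to=A, msg='resp')): A:[resp] B:[]
After 4 (send(from=B, to=A, msg='err')): A:[resp,err] B:[]
After 5 (send(from=B, to=A, msg='ping')): A:[resp,err,ping] B:[]
After 6 (send(from=A, to=B, msg='bye')): A:[resp,err,ping] B:[bye]
After 7 (send(from=A, to=B, msg='data')): A:[resp,err,ping] B:[bye,data]
After 8 (send(from=A, to=B, msg='pong')): A:[resp,err,ping] B:[bye,data,pong]
After 9 (send(from=A, to=B, msg='stop')): A:[resp,err,ping] B:[bye,data,pong,stop]
After 10 (send(from=A, to=B, msg='hello')): A:[resp,err,ping] B:[bye,data,pong,stop,hello]
After 11 (process(B)): A:[resp,err,ping] B:[data,pong,stop,hello]
After 12 (process(A)): A:[err,ping] B:[data,pong,stop,hello]
After 13 (send(from=A, to=B, msg='sync')): A:[err,ping] B:[data,pong,stop,hello,sync]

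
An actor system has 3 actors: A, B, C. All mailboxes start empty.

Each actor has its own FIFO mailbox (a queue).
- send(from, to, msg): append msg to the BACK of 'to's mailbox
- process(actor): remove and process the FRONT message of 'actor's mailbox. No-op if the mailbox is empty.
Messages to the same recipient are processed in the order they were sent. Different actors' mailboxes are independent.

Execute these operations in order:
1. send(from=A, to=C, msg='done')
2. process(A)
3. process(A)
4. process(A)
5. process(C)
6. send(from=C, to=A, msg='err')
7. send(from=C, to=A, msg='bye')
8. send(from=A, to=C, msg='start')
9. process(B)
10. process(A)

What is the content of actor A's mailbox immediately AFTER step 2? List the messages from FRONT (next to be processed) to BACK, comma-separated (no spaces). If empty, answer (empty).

After 1 (send(from=A, to=C, msg='done')): A:[] B:[] C:[done]
After 2 (process(A)): A:[] B:[] C:[done]

(empty)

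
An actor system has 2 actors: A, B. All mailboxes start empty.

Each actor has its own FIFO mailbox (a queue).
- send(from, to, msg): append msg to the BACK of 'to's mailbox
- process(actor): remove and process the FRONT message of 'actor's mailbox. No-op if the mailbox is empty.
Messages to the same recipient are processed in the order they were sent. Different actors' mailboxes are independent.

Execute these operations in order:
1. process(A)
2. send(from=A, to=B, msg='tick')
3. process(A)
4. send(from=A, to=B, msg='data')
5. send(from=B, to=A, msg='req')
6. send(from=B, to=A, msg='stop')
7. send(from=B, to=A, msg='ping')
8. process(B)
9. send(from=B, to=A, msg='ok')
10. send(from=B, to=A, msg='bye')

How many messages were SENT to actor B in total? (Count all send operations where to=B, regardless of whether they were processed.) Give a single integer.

Answer: 2

Derivation:
After 1 (process(A)): A:[] B:[]
After 2 (send(from=A, to=B, msg='tick')): A:[] B:[tick]
After 3 (process(A)): A:[] B:[tick]
After 4 (send(from=A, to=B, msg='data')): A:[] B:[tick,data]
After 5 (send(from=B, to=A, msg='req')): A:[req] B:[tick,data]
After 6 (send(from=B, to=A, msg='stop')): A:[req,stop] B:[tick,data]
After 7 (send(from=B, to=A, msg='ping')): A:[req,stop,ping] B:[tick,data]
After 8 (process(B)): A:[req,stop,ping] B:[data]
After 9 (send(from=B, to=A, msg='ok')): A:[req,stop,ping,ok] B:[data]
After 10 (send(from=B, to=A, msg='bye')): A:[req,stop,ping,ok,bye] B:[data]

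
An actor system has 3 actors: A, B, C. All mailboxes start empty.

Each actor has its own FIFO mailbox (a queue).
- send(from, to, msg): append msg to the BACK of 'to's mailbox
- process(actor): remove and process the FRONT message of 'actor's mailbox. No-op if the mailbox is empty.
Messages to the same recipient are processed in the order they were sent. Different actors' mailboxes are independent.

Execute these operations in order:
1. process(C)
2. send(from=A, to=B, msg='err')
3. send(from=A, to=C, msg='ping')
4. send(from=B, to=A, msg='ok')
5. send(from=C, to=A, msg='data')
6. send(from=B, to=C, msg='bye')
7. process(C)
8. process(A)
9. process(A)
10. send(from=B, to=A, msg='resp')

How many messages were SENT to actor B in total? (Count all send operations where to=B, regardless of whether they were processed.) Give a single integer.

After 1 (process(C)): A:[] B:[] C:[]
After 2 (send(from=A, to=B, msg='err')): A:[] B:[err] C:[]
After 3 (send(from=A, to=C, msg='ping')): A:[] B:[err] C:[ping]
After 4 (send(from=B, to=A, msg='ok')): A:[ok] B:[err] C:[ping]
After 5 (send(from=C, to=A, msg='data')): A:[ok,data] B:[err] C:[ping]
After 6 (send(from=B, to=C, msg='bye')): A:[ok,data] B:[err] C:[ping,bye]
After 7 (process(C)): A:[ok,data] B:[err] C:[bye]
After 8 (process(A)): A:[data] B:[err] C:[bye]
After 9 (process(A)): A:[] B:[err] C:[bye]
After 10 (send(from=B, to=A, msg='resp')): A:[resp] B:[err] C:[bye]

Answer: 1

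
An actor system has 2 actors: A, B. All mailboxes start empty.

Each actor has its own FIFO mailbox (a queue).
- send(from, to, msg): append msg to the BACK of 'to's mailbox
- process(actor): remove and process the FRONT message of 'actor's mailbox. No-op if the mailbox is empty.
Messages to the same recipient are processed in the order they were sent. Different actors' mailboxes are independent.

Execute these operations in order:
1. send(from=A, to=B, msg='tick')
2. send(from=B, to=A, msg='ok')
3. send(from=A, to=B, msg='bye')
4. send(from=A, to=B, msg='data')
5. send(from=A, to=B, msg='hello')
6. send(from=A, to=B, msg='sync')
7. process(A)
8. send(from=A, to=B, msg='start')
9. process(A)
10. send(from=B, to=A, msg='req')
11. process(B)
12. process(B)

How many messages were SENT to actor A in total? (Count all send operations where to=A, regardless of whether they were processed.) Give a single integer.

After 1 (send(from=A, to=B, msg='tick')): A:[] B:[tick]
After 2 (send(from=B, to=A, msg='ok')): A:[ok] B:[tick]
After 3 (send(from=A, to=B, msg='bye')): A:[ok] B:[tick,bye]
After 4 (send(from=A, to=B, msg='data')): A:[ok] B:[tick,bye,data]
After 5 (send(from=A, to=B, msg='hello')): A:[ok] B:[tick,bye,data,hello]
After 6 (send(from=A, to=B, msg='sync')): A:[ok] B:[tick,bye,data,hello,sync]
After 7 (process(A)): A:[] B:[tick,bye,data,hello,sync]
After 8 (send(from=A, to=B, msg='start')): A:[] B:[tick,bye,data,hello,sync,start]
After 9 (process(A)): A:[] B:[tick,bye,data,hello,sync,start]
After 10 (send(from=B, to=A, msg='req')): A:[req] B:[tick,bye,data,hello,sync,start]
After 11 (process(B)): A:[req] B:[bye,data,hello,sync,start]
After 12 (process(B)): A:[req] B:[data,hello,sync,start]

Answer: 2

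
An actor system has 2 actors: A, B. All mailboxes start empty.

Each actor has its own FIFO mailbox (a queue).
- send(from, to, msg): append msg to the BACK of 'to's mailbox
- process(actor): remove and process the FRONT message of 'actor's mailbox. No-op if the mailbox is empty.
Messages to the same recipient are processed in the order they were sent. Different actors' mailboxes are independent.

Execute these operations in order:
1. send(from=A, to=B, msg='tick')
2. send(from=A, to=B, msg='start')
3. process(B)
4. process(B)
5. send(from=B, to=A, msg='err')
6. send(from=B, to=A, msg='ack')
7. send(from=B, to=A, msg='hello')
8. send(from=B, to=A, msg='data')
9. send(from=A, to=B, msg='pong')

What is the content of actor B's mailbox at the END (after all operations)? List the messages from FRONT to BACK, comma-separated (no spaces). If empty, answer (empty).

After 1 (send(from=A, to=B, msg='tick')): A:[] B:[tick]
After 2 (send(from=A, to=B, msg='start')): A:[] B:[tick,start]
After 3 (process(B)): A:[] B:[start]
After 4 (process(B)): A:[] B:[]
After 5 (send(from=B, to=A, msg='err')): A:[err] B:[]
After 6 (send(from=B, to=A, msg='ack')): A:[err,ack] B:[]
After 7 (send(from=B, to=A, msg='hello')): A:[err,ack,hello] B:[]
After 8 (send(from=B, to=A, msg='data')): A:[err,ack,hello,data] B:[]
After 9 (send(from=A, to=B, msg='pong')): A:[err,ack,hello,data] B:[pong]

Answer: pong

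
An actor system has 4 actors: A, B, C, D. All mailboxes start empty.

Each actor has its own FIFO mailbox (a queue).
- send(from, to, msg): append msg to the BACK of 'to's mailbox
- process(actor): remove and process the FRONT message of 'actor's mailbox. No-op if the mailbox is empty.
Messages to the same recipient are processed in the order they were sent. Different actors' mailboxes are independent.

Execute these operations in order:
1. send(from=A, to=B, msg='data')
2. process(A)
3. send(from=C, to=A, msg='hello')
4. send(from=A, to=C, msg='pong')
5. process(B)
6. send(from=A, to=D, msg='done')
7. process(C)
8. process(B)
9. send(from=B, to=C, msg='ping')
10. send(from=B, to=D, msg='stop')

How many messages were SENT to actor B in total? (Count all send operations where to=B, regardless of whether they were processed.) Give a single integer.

After 1 (send(from=A, to=B, msg='data')): A:[] B:[data] C:[] D:[]
After 2 (process(A)): A:[] B:[data] C:[] D:[]
After 3 (send(from=C, to=A, msg='hello')): A:[hello] B:[data] C:[] D:[]
After 4 (send(from=A, to=C, msg='pong')): A:[hello] B:[data] C:[pong] D:[]
After 5 (process(B)): A:[hello] B:[] C:[pong] D:[]
After 6 (send(from=A, to=D, msg='done')): A:[hello] B:[] C:[pong] D:[done]
After 7 (process(C)): A:[hello] B:[] C:[] D:[done]
After 8 (process(B)): A:[hello] B:[] C:[] D:[done]
After 9 (send(from=B, to=C, msg='ping')): A:[hello] B:[] C:[ping] D:[done]
After 10 (send(from=B, to=D, msg='stop')): A:[hello] B:[] C:[ping] D:[done,stop]

Answer: 1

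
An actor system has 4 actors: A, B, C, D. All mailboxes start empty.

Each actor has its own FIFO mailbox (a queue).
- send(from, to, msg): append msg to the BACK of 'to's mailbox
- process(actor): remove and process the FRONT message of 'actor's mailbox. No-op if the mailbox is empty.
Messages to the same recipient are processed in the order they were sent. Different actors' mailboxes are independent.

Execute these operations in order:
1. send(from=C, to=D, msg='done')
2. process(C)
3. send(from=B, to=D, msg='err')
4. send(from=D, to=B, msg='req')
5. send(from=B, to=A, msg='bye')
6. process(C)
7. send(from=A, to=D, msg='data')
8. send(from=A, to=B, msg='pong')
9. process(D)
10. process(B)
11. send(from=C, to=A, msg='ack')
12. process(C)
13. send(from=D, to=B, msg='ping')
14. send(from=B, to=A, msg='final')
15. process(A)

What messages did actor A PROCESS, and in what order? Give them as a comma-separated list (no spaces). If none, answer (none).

After 1 (send(from=C, to=D, msg='done')): A:[] B:[] C:[] D:[done]
After 2 (process(C)): A:[] B:[] C:[] D:[done]
After 3 (send(from=B, to=D, msg='err')): A:[] B:[] C:[] D:[done,err]
After 4 (send(from=D, to=B, msg='req')): A:[] B:[req] C:[] D:[done,err]
After 5 (send(from=B, to=A, msg='bye')): A:[bye] B:[req] C:[] D:[done,err]
After 6 (process(C)): A:[bye] B:[req] C:[] D:[done,err]
After 7 (send(from=A, to=D, msg='data')): A:[bye] B:[req] C:[] D:[done,err,data]
After 8 (send(from=A, to=B, msg='pong')): A:[bye] B:[req,pong] C:[] D:[done,err,data]
After 9 (process(D)): A:[bye] B:[req,pong] C:[] D:[err,data]
After 10 (process(B)): A:[bye] B:[pong] C:[] D:[err,data]
After 11 (send(from=C, to=A, msg='ack')): A:[bye,ack] B:[pong] C:[] D:[err,data]
After 12 (process(C)): A:[bye,ack] B:[pong] C:[] D:[err,data]
After 13 (send(from=D, to=B, msg='ping')): A:[bye,ack] B:[pong,ping] C:[] D:[err,data]
After 14 (send(from=B, to=A, msg='final')): A:[bye,ack,final] B:[pong,ping] C:[] D:[err,data]
After 15 (process(A)): A:[ack,final] B:[pong,ping] C:[] D:[err,data]

Answer: bye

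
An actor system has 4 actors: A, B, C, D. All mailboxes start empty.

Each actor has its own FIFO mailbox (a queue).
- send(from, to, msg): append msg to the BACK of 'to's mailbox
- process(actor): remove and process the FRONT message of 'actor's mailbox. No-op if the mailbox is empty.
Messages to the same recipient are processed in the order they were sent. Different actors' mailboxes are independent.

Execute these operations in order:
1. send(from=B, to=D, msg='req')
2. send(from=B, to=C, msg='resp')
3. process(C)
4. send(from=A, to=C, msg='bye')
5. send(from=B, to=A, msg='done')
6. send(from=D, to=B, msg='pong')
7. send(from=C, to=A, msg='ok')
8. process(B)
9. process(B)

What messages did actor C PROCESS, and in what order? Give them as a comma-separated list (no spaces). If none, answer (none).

Answer: resp

Derivation:
After 1 (send(from=B, to=D, msg='req')): A:[] B:[] C:[] D:[req]
After 2 (send(from=B, to=C, msg='resp')): A:[] B:[] C:[resp] D:[req]
After 3 (process(C)): A:[] B:[] C:[] D:[req]
After 4 (send(from=A, to=C, msg='bye')): A:[] B:[] C:[bye] D:[req]
After 5 (send(from=B, to=A, msg='done')): A:[done] B:[] C:[bye] D:[req]
After 6 (send(from=D, to=B, msg='pong')): A:[done] B:[pong] C:[bye] D:[req]
After 7 (send(from=C, to=A, msg='ok')): A:[done,ok] B:[pong] C:[bye] D:[req]
After 8 (process(B)): A:[done,ok] B:[] C:[bye] D:[req]
After 9 (process(B)): A:[done,ok] B:[] C:[bye] D:[req]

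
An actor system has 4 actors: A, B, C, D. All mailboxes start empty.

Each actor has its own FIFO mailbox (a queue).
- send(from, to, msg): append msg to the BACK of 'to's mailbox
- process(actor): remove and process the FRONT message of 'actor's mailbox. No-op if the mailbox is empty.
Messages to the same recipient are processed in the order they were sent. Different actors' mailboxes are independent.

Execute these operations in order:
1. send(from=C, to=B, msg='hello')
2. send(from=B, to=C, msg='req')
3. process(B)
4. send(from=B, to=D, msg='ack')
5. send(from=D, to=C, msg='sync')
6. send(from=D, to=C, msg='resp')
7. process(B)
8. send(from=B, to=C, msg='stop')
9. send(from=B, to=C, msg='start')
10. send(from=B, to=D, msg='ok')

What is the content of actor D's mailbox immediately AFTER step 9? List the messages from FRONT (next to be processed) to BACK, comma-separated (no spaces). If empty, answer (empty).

After 1 (send(from=C, to=B, msg='hello')): A:[] B:[hello] C:[] D:[]
After 2 (send(from=B, to=C, msg='req')): A:[] B:[hello] C:[req] D:[]
After 3 (process(B)): A:[] B:[] C:[req] D:[]
After 4 (send(from=B, to=D, msg='ack')): A:[] B:[] C:[req] D:[ack]
After 5 (send(from=D, to=C, msg='sync')): A:[] B:[] C:[req,sync] D:[ack]
After 6 (send(from=D, to=C, msg='resp')): A:[] B:[] C:[req,sync,resp] D:[ack]
After 7 (process(B)): A:[] B:[] C:[req,sync,resp] D:[ack]
After 8 (send(from=B, to=C, msg='stop')): A:[] B:[] C:[req,sync,resp,stop] D:[ack]
After 9 (send(from=B, to=C, msg='start')): A:[] B:[] C:[req,sync,resp,stop,start] D:[ack]

ack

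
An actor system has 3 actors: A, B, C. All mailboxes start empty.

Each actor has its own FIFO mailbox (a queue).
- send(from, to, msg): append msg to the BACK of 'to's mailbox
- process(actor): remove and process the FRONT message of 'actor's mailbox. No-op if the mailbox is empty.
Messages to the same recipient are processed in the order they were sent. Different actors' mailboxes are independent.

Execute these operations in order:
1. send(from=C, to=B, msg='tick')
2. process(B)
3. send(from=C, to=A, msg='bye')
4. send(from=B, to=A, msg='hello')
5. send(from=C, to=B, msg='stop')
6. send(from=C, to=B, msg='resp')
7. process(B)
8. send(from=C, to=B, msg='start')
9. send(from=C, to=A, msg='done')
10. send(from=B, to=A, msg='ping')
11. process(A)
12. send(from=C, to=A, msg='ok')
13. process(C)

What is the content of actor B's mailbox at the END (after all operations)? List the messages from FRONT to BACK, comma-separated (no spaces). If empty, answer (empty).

After 1 (send(from=C, to=B, msg='tick')): A:[] B:[tick] C:[]
After 2 (process(B)): A:[] B:[] C:[]
After 3 (send(from=C, to=A, msg='bye')): A:[bye] B:[] C:[]
After 4 (send(from=B, to=A, msg='hello')): A:[bye,hello] B:[] C:[]
After 5 (send(from=C, to=B, msg='stop')): A:[bye,hello] B:[stop] C:[]
After 6 (send(from=C, to=B, msg='resp')): A:[bye,hello] B:[stop,resp] C:[]
After 7 (process(B)): A:[bye,hello] B:[resp] C:[]
After 8 (send(from=C, to=B, msg='start')): A:[bye,hello] B:[resp,start] C:[]
After 9 (send(from=C, to=A, msg='done')): A:[bye,hello,done] B:[resp,start] C:[]
After 10 (send(from=B, to=A, msg='ping')): A:[bye,hello,done,ping] B:[resp,start] C:[]
After 11 (process(A)): A:[hello,done,ping] B:[resp,start] C:[]
After 12 (send(from=C, to=A, msg='ok')): A:[hello,done,ping,ok] B:[resp,start] C:[]
After 13 (process(C)): A:[hello,done,ping,ok] B:[resp,start] C:[]

Answer: resp,start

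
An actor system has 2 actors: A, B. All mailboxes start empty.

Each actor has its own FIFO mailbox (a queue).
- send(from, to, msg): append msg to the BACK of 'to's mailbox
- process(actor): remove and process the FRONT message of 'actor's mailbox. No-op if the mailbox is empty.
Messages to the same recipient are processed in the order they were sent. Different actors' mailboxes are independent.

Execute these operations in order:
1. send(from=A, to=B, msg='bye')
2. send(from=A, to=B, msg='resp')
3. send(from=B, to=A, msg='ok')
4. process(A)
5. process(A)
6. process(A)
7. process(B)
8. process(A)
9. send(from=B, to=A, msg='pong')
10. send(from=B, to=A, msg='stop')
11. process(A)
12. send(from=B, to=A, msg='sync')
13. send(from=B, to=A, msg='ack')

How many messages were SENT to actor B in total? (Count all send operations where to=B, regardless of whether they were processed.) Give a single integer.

Answer: 2

Derivation:
After 1 (send(from=A, to=B, msg='bye')): A:[] B:[bye]
After 2 (send(from=A, to=B, msg='resp')): A:[] B:[bye,resp]
After 3 (send(from=B, to=A, msg='ok')): A:[ok] B:[bye,resp]
After 4 (process(A)): A:[] B:[bye,resp]
After 5 (process(A)): A:[] B:[bye,resp]
After 6 (process(A)): A:[] B:[bye,resp]
After 7 (process(B)): A:[] B:[resp]
After 8 (process(A)): A:[] B:[resp]
After 9 (send(from=B, to=A, msg='pong')): A:[pong] B:[resp]
After 10 (send(from=B, to=A, msg='stop')): A:[pong,stop] B:[resp]
After 11 (process(A)): A:[stop] B:[resp]
After 12 (send(from=B, to=A, msg='sync')): A:[stop,sync] B:[resp]
After 13 (send(from=B, to=A, msg='ack')): A:[stop,sync,ack] B:[resp]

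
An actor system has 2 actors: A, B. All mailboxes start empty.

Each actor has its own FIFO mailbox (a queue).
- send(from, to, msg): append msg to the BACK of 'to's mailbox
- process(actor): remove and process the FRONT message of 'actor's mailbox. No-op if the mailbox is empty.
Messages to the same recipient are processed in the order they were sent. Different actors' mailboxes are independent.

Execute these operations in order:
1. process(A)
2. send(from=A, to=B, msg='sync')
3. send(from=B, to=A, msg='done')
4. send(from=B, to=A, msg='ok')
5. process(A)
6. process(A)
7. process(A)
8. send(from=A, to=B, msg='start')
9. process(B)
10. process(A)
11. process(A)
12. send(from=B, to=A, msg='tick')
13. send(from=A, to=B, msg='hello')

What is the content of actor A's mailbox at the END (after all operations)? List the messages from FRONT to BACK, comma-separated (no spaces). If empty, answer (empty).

Answer: tick

Derivation:
After 1 (process(A)): A:[] B:[]
After 2 (send(from=A, to=B, msg='sync')): A:[] B:[sync]
After 3 (send(from=B, to=A, msg='done')): A:[done] B:[sync]
After 4 (send(from=B, to=A, msg='ok')): A:[done,ok] B:[sync]
After 5 (process(A)): A:[ok] B:[sync]
After 6 (process(A)): A:[] B:[sync]
After 7 (process(A)): A:[] B:[sync]
After 8 (send(from=A, to=B, msg='start')): A:[] B:[sync,start]
After 9 (process(B)): A:[] B:[start]
After 10 (process(A)): A:[] B:[start]
After 11 (process(A)): A:[] B:[start]
After 12 (send(from=B, to=A, msg='tick')): A:[tick] B:[start]
After 13 (send(from=A, to=B, msg='hello')): A:[tick] B:[start,hello]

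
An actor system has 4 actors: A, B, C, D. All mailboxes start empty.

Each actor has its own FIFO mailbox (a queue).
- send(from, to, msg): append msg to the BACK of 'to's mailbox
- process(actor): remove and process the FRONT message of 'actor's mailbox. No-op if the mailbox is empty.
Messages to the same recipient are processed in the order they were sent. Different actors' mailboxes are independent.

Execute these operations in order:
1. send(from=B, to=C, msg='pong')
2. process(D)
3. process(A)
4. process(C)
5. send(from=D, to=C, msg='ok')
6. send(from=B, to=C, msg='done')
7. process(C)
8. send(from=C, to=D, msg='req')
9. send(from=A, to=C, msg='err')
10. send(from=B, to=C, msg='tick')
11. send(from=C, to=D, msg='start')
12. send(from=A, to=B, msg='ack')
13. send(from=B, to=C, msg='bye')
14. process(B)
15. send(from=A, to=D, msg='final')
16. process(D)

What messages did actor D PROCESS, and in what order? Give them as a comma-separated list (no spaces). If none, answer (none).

After 1 (send(from=B, to=C, msg='pong')): A:[] B:[] C:[pong] D:[]
After 2 (process(D)): A:[] B:[] C:[pong] D:[]
After 3 (process(A)): A:[] B:[] C:[pong] D:[]
After 4 (process(C)): A:[] B:[] C:[] D:[]
After 5 (send(from=D, to=C, msg='ok')): A:[] B:[] C:[ok] D:[]
After 6 (send(from=B, to=C, msg='done')): A:[] B:[] C:[ok,done] D:[]
After 7 (process(C)): A:[] B:[] C:[done] D:[]
After 8 (send(from=C, to=D, msg='req')): A:[] B:[] C:[done] D:[req]
After 9 (send(from=A, to=C, msg='err')): A:[] B:[] C:[done,err] D:[req]
After 10 (send(from=B, to=C, msg='tick')): A:[] B:[] C:[done,err,tick] D:[req]
After 11 (send(from=C, to=D, msg='start')): A:[] B:[] C:[done,err,tick] D:[req,start]
After 12 (send(from=A, to=B, msg='ack')): A:[] B:[ack] C:[done,err,tick] D:[req,start]
After 13 (send(from=B, to=C, msg='bye')): A:[] B:[ack] C:[done,err,tick,bye] D:[req,start]
After 14 (process(B)): A:[] B:[] C:[done,err,tick,bye] D:[req,start]
After 15 (send(from=A, to=D, msg='final')): A:[] B:[] C:[done,err,tick,bye] D:[req,start,final]
After 16 (process(D)): A:[] B:[] C:[done,err,tick,bye] D:[start,final]

Answer: req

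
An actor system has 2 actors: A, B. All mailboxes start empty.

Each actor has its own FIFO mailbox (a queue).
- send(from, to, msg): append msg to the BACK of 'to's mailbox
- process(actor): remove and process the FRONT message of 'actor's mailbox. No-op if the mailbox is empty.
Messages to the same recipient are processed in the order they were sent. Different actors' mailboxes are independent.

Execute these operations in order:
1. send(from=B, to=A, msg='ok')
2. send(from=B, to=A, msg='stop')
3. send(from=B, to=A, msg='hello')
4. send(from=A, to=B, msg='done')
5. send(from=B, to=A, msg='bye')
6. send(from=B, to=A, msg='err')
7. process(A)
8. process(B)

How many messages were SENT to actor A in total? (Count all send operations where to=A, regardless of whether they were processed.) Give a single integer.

After 1 (send(from=B, to=A, msg='ok')): A:[ok] B:[]
After 2 (send(from=B, to=A, msg='stop')): A:[ok,stop] B:[]
After 3 (send(from=B, to=A, msg='hello')): A:[ok,stop,hello] B:[]
After 4 (send(from=A, to=B, msg='done')): A:[ok,stop,hello] B:[done]
After 5 (send(from=B, to=A, msg='bye')): A:[ok,stop,hello,bye] B:[done]
After 6 (send(from=B, to=A, msg='err')): A:[ok,stop,hello,bye,err] B:[done]
After 7 (process(A)): A:[stop,hello,bye,err] B:[done]
After 8 (process(B)): A:[stop,hello,bye,err] B:[]

Answer: 5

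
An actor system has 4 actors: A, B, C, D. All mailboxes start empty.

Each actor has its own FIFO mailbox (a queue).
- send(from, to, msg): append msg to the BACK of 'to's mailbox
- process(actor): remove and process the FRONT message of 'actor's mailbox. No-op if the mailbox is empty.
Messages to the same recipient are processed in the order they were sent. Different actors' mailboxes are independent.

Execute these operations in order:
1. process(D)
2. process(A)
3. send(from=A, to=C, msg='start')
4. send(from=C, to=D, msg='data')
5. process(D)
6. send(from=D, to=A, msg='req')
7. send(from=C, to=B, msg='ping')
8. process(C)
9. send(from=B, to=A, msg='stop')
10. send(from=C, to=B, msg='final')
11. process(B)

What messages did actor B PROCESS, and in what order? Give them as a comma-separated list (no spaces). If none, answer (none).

After 1 (process(D)): A:[] B:[] C:[] D:[]
After 2 (process(A)): A:[] B:[] C:[] D:[]
After 3 (send(from=A, to=C, msg='start')): A:[] B:[] C:[start] D:[]
After 4 (send(from=C, to=D, msg='data')): A:[] B:[] C:[start] D:[data]
After 5 (process(D)): A:[] B:[] C:[start] D:[]
After 6 (send(from=D, to=A, msg='req')): A:[req] B:[] C:[start] D:[]
After 7 (send(from=C, to=B, msg='ping')): A:[req] B:[ping] C:[start] D:[]
After 8 (process(C)): A:[req] B:[ping] C:[] D:[]
After 9 (send(from=B, to=A, msg='stop')): A:[req,stop] B:[ping] C:[] D:[]
After 10 (send(from=C, to=B, msg='final')): A:[req,stop] B:[ping,final] C:[] D:[]
After 11 (process(B)): A:[req,stop] B:[final] C:[] D:[]

Answer: ping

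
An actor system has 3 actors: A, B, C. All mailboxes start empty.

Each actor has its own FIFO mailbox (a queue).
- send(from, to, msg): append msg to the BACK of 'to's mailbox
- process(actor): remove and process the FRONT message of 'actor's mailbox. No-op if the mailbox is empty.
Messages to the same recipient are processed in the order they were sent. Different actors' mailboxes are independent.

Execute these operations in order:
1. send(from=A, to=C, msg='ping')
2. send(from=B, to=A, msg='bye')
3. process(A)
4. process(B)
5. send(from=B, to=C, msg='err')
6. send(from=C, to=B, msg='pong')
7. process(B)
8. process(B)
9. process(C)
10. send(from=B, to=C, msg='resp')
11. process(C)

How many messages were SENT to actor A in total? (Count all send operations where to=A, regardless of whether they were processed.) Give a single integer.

After 1 (send(from=A, to=C, msg='ping')): A:[] B:[] C:[ping]
After 2 (send(from=B, to=A, msg='bye')): A:[bye] B:[] C:[ping]
After 3 (process(A)): A:[] B:[] C:[ping]
After 4 (process(B)): A:[] B:[] C:[ping]
After 5 (send(from=B, to=C, msg='err')): A:[] B:[] C:[ping,err]
After 6 (send(from=C, to=B, msg='pong')): A:[] B:[pong] C:[ping,err]
After 7 (process(B)): A:[] B:[] C:[ping,err]
After 8 (process(B)): A:[] B:[] C:[ping,err]
After 9 (process(C)): A:[] B:[] C:[err]
After 10 (send(from=B, to=C, msg='resp')): A:[] B:[] C:[err,resp]
After 11 (process(C)): A:[] B:[] C:[resp]

Answer: 1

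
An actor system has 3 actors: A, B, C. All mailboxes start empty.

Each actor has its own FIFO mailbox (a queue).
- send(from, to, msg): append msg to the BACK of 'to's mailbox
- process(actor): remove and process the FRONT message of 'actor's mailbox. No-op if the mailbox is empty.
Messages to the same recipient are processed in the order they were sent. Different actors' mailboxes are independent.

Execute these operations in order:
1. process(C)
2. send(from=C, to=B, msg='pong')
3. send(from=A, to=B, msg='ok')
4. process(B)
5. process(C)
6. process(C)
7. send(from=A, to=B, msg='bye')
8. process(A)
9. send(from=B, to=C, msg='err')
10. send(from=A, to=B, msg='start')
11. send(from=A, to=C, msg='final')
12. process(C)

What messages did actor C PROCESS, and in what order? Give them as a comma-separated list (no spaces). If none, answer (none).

Answer: err

Derivation:
After 1 (process(C)): A:[] B:[] C:[]
After 2 (send(from=C, to=B, msg='pong')): A:[] B:[pong] C:[]
After 3 (send(from=A, to=B, msg='ok')): A:[] B:[pong,ok] C:[]
After 4 (process(B)): A:[] B:[ok] C:[]
After 5 (process(C)): A:[] B:[ok] C:[]
After 6 (process(C)): A:[] B:[ok] C:[]
After 7 (send(from=A, to=B, msg='bye')): A:[] B:[ok,bye] C:[]
After 8 (process(A)): A:[] B:[ok,bye] C:[]
After 9 (send(from=B, to=C, msg='err')): A:[] B:[ok,bye] C:[err]
After 10 (send(from=A, to=B, msg='start')): A:[] B:[ok,bye,start] C:[err]
After 11 (send(from=A, to=C, msg='final')): A:[] B:[ok,bye,start] C:[err,final]
After 12 (process(C)): A:[] B:[ok,bye,start] C:[final]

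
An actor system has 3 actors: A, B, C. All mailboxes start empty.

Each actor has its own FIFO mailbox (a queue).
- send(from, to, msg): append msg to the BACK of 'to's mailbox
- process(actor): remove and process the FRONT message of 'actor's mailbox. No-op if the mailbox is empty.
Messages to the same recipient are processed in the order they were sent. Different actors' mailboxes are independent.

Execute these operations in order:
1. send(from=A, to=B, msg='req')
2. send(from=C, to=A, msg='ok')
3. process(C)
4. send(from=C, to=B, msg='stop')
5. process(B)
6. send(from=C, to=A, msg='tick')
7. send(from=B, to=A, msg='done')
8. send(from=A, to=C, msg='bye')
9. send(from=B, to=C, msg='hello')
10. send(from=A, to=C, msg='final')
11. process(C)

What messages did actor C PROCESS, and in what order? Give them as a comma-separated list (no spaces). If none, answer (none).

Answer: bye

Derivation:
After 1 (send(from=A, to=B, msg='req')): A:[] B:[req] C:[]
After 2 (send(from=C, to=A, msg='ok')): A:[ok] B:[req] C:[]
After 3 (process(C)): A:[ok] B:[req] C:[]
After 4 (send(from=C, to=B, msg='stop')): A:[ok] B:[req,stop] C:[]
After 5 (process(B)): A:[ok] B:[stop] C:[]
After 6 (send(from=C, to=A, msg='tick')): A:[ok,tick] B:[stop] C:[]
After 7 (send(from=B, to=A, msg='done')): A:[ok,tick,done] B:[stop] C:[]
After 8 (send(from=A, to=C, msg='bye')): A:[ok,tick,done] B:[stop] C:[bye]
After 9 (send(from=B, to=C, msg='hello')): A:[ok,tick,done] B:[stop] C:[bye,hello]
After 10 (send(from=A, to=C, msg='final')): A:[ok,tick,done] B:[stop] C:[bye,hello,final]
After 11 (process(C)): A:[ok,tick,done] B:[stop] C:[hello,final]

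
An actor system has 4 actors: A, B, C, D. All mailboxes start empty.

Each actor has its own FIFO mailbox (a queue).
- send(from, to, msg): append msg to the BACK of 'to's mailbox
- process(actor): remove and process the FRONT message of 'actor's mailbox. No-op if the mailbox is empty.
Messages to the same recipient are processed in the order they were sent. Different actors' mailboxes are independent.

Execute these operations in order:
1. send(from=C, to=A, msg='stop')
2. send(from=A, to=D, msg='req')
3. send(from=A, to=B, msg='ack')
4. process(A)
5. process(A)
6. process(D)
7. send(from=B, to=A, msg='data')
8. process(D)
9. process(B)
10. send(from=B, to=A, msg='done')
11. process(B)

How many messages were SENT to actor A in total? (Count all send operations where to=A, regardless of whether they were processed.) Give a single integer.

Answer: 3

Derivation:
After 1 (send(from=C, to=A, msg='stop')): A:[stop] B:[] C:[] D:[]
After 2 (send(from=A, to=D, msg='req')): A:[stop] B:[] C:[] D:[req]
After 3 (send(from=A, to=B, msg='ack')): A:[stop] B:[ack] C:[] D:[req]
After 4 (process(A)): A:[] B:[ack] C:[] D:[req]
After 5 (process(A)): A:[] B:[ack] C:[] D:[req]
After 6 (process(D)): A:[] B:[ack] C:[] D:[]
After 7 (send(from=B, to=A, msg='data')): A:[data] B:[ack] C:[] D:[]
After 8 (process(D)): A:[data] B:[ack] C:[] D:[]
After 9 (process(B)): A:[data] B:[] C:[] D:[]
After 10 (send(from=B, to=A, msg='done')): A:[data,done] B:[] C:[] D:[]
After 11 (process(B)): A:[data,done] B:[] C:[] D:[]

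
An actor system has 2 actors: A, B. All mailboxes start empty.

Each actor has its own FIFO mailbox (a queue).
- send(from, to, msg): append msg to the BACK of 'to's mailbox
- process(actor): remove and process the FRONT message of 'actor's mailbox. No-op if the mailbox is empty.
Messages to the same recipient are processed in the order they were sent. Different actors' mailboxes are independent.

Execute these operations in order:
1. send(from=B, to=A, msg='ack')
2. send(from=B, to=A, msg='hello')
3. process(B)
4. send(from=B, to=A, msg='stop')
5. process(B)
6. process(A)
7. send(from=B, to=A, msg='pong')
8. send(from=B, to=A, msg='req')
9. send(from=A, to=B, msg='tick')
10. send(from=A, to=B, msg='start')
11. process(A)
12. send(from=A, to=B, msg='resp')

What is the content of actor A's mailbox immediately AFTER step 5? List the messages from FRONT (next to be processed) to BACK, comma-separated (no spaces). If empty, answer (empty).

After 1 (send(from=B, to=A, msg='ack')): A:[ack] B:[]
After 2 (send(from=B, to=A, msg='hello')): A:[ack,hello] B:[]
After 3 (process(B)): A:[ack,hello] B:[]
After 4 (send(from=B, to=A, msg='stop')): A:[ack,hello,stop] B:[]
After 5 (process(B)): A:[ack,hello,stop] B:[]

ack,hello,stop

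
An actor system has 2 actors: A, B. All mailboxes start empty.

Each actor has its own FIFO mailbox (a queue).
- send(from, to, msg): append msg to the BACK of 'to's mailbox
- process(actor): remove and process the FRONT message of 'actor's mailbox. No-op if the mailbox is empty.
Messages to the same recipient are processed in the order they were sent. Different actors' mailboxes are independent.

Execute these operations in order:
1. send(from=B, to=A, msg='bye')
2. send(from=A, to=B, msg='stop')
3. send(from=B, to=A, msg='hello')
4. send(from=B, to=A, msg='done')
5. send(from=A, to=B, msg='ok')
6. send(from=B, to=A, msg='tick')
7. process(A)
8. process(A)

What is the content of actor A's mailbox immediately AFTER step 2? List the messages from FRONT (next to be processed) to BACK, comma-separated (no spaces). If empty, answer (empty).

After 1 (send(from=B, to=A, msg='bye')): A:[bye] B:[]
After 2 (send(from=A, to=B, msg='stop')): A:[bye] B:[stop]

bye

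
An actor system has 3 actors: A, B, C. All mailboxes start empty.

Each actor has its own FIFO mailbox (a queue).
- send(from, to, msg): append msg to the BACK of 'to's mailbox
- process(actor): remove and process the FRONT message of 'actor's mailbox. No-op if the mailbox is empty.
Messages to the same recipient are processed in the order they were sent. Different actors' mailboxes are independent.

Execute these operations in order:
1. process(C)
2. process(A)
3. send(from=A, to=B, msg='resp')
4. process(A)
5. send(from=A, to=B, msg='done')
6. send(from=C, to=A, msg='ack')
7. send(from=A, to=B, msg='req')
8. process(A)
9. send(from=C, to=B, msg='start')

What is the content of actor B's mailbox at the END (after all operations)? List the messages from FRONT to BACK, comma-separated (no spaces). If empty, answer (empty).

After 1 (process(C)): A:[] B:[] C:[]
After 2 (process(A)): A:[] B:[] C:[]
After 3 (send(from=A, to=B, msg='resp')): A:[] B:[resp] C:[]
After 4 (process(A)): A:[] B:[resp] C:[]
After 5 (send(from=A, to=B, msg='done')): A:[] B:[resp,done] C:[]
After 6 (send(from=C, to=A, msg='ack')): A:[ack] B:[resp,done] C:[]
After 7 (send(from=A, to=B, msg='req')): A:[ack] B:[resp,done,req] C:[]
After 8 (process(A)): A:[] B:[resp,done,req] C:[]
After 9 (send(from=C, to=B, msg='start')): A:[] B:[resp,done,req,start] C:[]

Answer: resp,done,req,start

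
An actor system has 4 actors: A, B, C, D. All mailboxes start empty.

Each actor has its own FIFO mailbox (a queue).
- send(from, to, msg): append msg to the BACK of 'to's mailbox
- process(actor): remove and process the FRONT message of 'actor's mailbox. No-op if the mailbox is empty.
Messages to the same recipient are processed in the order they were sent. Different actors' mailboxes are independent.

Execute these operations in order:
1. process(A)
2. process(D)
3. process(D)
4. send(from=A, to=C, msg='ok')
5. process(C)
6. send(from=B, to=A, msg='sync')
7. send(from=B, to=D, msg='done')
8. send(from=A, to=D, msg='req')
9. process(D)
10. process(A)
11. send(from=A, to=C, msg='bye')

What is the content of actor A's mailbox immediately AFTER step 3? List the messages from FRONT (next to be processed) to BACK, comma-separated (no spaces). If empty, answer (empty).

After 1 (process(A)): A:[] B:[] C:[] D:[]
After 2 (process(D)): A:[] B:[] C:[] D:[]
After 3 (process(D)): A:[] B:[] C:[] D:[]

(empty)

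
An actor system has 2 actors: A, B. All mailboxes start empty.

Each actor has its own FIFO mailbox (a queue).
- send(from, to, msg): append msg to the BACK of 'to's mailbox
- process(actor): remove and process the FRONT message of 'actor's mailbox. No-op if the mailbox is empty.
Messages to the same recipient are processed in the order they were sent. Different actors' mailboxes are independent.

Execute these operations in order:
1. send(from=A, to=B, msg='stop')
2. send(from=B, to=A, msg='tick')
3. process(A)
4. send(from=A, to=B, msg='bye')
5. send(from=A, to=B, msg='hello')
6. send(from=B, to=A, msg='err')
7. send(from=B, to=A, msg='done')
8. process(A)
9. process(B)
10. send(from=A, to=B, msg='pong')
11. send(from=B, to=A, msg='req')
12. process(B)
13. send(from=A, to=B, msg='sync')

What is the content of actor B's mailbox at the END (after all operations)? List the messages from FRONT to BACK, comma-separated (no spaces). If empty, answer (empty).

After 1 (send(from=A, to=B, msg='stop')): A:[] B:[stop]
After 2 (send(from=B, to=A, msg='tick')): A:[tick] B:[stop]
After 3 (process(A)): A:[] B:[stop]
After 4 (send(from=A, to=B, msg='bye')): A:[] B:[stop,bye]
After 5 (send(from=A, to=B, msg='hello')): A:[] B:[stop,bye,hello]
After 6 (send(from=B, to=A, msg='err')): A:[err] B:[stop,bye,hello]
After 7 (send(from=B, to=A, msg='done')): A:[err,done] B:[stop,bye,hello]
After 8 (process(A)): A:[done] B:[stop,bye,hello]
After 9 (process(B)): A:[done] B:[bye,hello]
After 10 (send(from=A, to=B, msg='pong')): A:[done] B:[bye,hello,pong]
After 11 (send(from=B, to=A, msg='req')): A:[done,req] B:[bye,hello,pong]
After 12 (process(B)): A:[done,req] B:[hello,pong]
After 13 (send(from=A, to=B, msg='sync')): A:[done,req] B:[hello,pong,sync]

Answer: hello,pong,sync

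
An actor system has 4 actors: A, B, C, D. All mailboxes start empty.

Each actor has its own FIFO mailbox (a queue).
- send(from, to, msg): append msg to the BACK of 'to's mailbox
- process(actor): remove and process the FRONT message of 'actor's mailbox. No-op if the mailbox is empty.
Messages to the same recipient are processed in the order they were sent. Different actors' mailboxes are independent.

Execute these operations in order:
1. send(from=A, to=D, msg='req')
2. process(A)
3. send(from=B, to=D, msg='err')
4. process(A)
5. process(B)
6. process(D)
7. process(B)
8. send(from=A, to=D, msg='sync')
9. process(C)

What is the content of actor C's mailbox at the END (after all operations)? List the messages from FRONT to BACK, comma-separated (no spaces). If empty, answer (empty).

After 1 (send(from=A, to=D, msg='req')): A:[] B:[] C:[] D:[req]
After 2 (process(A)): A:[] B:[] C:[] D:[req]
After 3 (send(from=B, to=D, msg='err')): A:[] B:[] C:[] D:[req,err]
After 4 (process(A)): A:[] B:[] C:[] D:[req,err]
After 5 (process(B)): A:[] B:[] C:[] D:[req,err]
After 6 (process(D)): A:[] B:[] C:[] D:[err]
After 7 (process(B)): A:[] B:[] C:[] D:[err]
After 8 (send(from=A, to=D, msg='sync')): A:[] B:[] C:[] D:[err,sync]
After 9 (process(C)): A:[] B:[] C:[] D:[err,sync]

Answer: (empty)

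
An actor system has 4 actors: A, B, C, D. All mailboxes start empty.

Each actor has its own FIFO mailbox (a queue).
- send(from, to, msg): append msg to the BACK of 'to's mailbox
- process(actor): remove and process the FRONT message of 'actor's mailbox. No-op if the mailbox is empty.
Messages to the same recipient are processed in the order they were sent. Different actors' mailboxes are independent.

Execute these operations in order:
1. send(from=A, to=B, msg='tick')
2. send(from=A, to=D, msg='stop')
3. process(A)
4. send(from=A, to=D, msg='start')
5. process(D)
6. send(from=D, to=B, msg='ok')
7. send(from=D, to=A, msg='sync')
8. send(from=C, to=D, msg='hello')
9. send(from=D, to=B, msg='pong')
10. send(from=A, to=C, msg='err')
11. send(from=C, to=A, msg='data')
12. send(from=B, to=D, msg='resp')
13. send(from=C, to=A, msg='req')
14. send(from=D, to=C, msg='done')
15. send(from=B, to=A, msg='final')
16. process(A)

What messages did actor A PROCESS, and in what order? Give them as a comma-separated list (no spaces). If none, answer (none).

Answer: sync

Derivation:
After 1 (send(from=A, to=B, msg='tick')): A:[] B:[tick] C:[] D:[]
After 2 (send(from=A, to=D, msg='stop')): A:[] B:[tick] C:[] D:[stop]
After 3 (process(A)): A:[] B:[tick] C:[] D:[stop]
After 4 (send(from=A, to=D, msg='start')): A:[] B:[tick] C:[] D:[stop,start]
After 5 (process(D)): A:[] B:[tick] C:[] D:[start]
After 6 (send(from=D, to=B, msg='ok')): A:[] B:[tick,ok] C:[] D:[start]
After 7 (send(from=D, to=A, msg='sync')): A:[sync] B:[tick,ok] C:[] D:[start]
After 8 (send(from=C, to=D, msg='hello')): A:[sync] B:[tick,ok] C:[] D:[start,hello]
After 9 (send(from=D, to=B, msg='pong')): A:[sync] B:[tick,ok,pong] C:[] D:[start,hello]
After 10 (send(from=A, to=C, msg='err')): A:[sync] B:[tick,ok,pong] C:[err] D:[start,hello]
After 11 (send(from=C, to=A, msg='data')): A:[sync,data] B:[tick,ok,pong] C:[err] D:[start,hello]
After 12 (send(from=B, to=D, msg='resp')): A:[sync,data] B:[tick,ok,pong] C:[err] D:[start,hello,resp]
After 13 (send(from=C, to=A, msg='req')): A:[sync,data,req] B:[tick,ok,pong] C:[err] D:[start,hello,resp]
After 14 (send(from=D, to=C, msg='done')): A:[sync,data,req] B:[tick,ok,pong] C:[err,done] D:[start,hello,resp]
After 15 (send(from=B, to=A, msg='final')): A:[sync,data,req,final] B:[tick,ok,pong] C:[err,done] D:[start,hello,resp]
After 16 (process(A)): A:[data,req,final] B:[tick,ok,pong] C:[err,done] D:[start,hello,resp]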